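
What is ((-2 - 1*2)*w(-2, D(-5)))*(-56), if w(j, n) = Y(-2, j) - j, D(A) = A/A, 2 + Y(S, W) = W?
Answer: -448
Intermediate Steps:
Y(S, W) = -2 + W
D(A) = 1
w(j, n) = -2 (w(j, n) = (-2 + j) - j = -2)
((-2 - 1*2)*w(-2, D(-5)))*(-56) = ((-2 - 1*2)*(-2))*(-56) = ((-2 - 2)*(-2))*(-56) = -4*(-2)*(-56) = 8*(-56) = -448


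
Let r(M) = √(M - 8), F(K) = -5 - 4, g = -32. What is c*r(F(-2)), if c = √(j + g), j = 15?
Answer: -17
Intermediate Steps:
F(K) = -9
r(M) = √(-8 + M)
c = I*√17 (c = √(15 - 32) = √(-17) = I*√17 ≈ 4.1231*I)
c*r(F(-2)) = (I*√17)*√(-8 - 9) = (I*√17)*√(-17) = (I*√17)*(I*√17) = -17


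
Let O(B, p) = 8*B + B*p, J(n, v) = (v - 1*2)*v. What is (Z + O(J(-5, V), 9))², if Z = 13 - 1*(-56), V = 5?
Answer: 104976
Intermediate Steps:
Z = 69 (Z = 13 + 56 = 69)
J(n, v) = v*(-2 + v) (J(n, v) = (v - 2)*v = (-2 + v)*v = v*(-2 + v))
(Z + O(J(-5, V), 9))² = (69 + (5*(-2 + 5))*(8 + 9))² = (69 + (5*3)*17)² = (69 + 15*17)² = (69 + 255)² = 324² = 104976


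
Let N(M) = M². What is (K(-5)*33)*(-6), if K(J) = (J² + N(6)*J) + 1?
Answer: 30492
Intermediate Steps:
K(J) = 1 + J² + 36*J (K(J) = (J² + 6²*J) + 1 = (J² + 36*J) + 1 = 1 + J² + 36*J)
(K(-5)*33)*(-6) = ((1 + (-5)² + 36*(-5))*33)*(-6) = ((1 + 25 - 180)*33)*(-6) = -154*33*(-6) = -5082*(-6) = 30492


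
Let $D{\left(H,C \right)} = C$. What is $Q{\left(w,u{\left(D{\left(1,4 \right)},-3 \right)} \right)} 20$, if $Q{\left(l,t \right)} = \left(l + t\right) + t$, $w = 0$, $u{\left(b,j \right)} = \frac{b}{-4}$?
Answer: $-40$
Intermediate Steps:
$u{\left(b,j \right)} = - \frac{b}{4}$ ($u{\left(b,j \right)} = b \left(- \frac{1}{4}\right) = - \frac{b}{4}$)
$Q{\left(l,t \right)} = l + 2 t$
$Q{\left(w,u{\left(D{\left(1,4 \right)},-3 \right)} \right)} 20 = \left(0 + 2 \left(\left(- \frac{1}{4}\right) 4\right)\right) 20 = \left(0 + 2 \left(-1\right)\right) 20 = \left(0 - 2\right) 20 = \left(-2\right) 20 = -40$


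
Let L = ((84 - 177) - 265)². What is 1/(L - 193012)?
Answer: -1/64848 ≈ -1.5421e-5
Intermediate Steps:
L = 128164 (L = (-93 - 265)² = (-358)² = 128164)
1/(L - 193012) = 1/(128164 - 193012) = 1/(-64848) = -1/64848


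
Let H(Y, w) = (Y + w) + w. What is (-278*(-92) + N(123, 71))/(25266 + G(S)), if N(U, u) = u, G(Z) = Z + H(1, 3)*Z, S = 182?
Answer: 25647/26722 ≈ 0.95977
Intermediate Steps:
H(Y, w) = Y + 2*w
G(Z) = 8*Z (G(Z) = Z + (1 + 2*3)*Z = Z + (1 + 6)*Z = Z + 7*Z = 8*Z)
(-278*(-92) + N(123, 71))/(25266 + G(S)) = (-278*(-92) + 71)/(25266 + 8*182) = (25576 + 71)/(25266 + 1456) = 25647/26722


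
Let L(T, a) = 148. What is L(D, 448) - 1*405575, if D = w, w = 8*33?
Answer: -405427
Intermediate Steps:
w = 264
D = 264
L(D, 448) - 1*405575 = 148 - 1*405575 = 148 - 405575 = -405427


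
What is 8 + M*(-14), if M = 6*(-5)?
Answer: 428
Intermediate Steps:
M = -30
8 + M*(-14) = 8 - 30*(-14) = 8 + 420 = 428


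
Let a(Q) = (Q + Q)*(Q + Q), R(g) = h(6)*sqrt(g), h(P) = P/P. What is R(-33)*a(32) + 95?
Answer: 95 + 4096*I*sqrt(33) ≈ 95.0 + 23530.0*I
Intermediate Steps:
h(P) = 1
R(g) = sqrt(g) (R(g) = 1*sqrt(g) = sqrt(g))
a(Q) = 4*Q**2 (a(Q) = (2*Q)*(2*Q) = 4*Q**2)
R(-33)*a(32) + 95 = sqrt(-33)*(4*32**2) + 95 = (I*sqrt(33))*(4*1024) + 95 = (I*sqrt(33))*4096 + 95 = 4096*I*sqrt(33) + 95 = 95 + 4096*I*sqrt(33)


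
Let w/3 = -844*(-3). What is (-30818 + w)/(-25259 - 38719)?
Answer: 11611/31989 ≈ 0.36297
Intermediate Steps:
w = 7596 (w = 3*(-844*(-3)) = 3*2532 = 7596)
(-30818 + w)/(-25259 - 38719) = (-30818 + 7596)/(-25259 - 38719) = -23222/(-63978) = -23222*(-1/63978) = 11611/31989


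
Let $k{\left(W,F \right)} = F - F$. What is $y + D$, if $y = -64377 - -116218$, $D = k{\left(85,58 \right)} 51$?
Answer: $51841$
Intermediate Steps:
$k{\left(W,F \right)} = 0$
$D = 0$ ($D = 0 \cdot 51 = 0$)
$y = 51841$ ($y = -64377 + 116218 = 51841$)
$y + D = 51841 + 0 = 51841$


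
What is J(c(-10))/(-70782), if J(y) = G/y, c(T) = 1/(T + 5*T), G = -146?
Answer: -1460/11797 ≈ -0.12376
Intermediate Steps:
c(T) = 1/(6*T)
J(y) = -146/y
J(c(-10))/(-70782) = -146/((⅙)/(-10))/(-70782) = -146/((⅙)*(-⅒))*(-1/70782) = -146/(-1/60)*(-1/70782) = -146*(-60)*(-1/70782) = 8760*(-1/70782) = -1460/11797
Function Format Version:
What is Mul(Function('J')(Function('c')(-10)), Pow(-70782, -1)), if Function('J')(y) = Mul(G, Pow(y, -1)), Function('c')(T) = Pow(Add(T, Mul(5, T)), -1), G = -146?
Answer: Rational(-1460, 11797) ≈ -0.12376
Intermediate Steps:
Function('c')(T) = Mul(Rational(1, 6), Pow(T, -1)) (Function('c')(T) = Pow(Mul(6, T), -1) = Mul(Rational(1, 6), Pow(T, -1)))
Function('J')(y) = Mul(-146, Pow(y, -1))
Mul(Function('J')(Function('c')(-10)), Pow(-70782, -1)) = Mul(Mul(-146, Pow(Mul(Rational(1, 6), Pow(-10, -1)), -1)), Pow(-70782, -1)) = Mul(Mul(-146, Pow(Mul(Rational(1, 6), Rational(-1, 10)), -1)), Rational(-1, 70782)) = Mul(Mul(-146, Pow(Rational(-1, 60), -1)), Rational(-1, 70782)) = Mul(Mul(-146, -60), Rational(-1, 70782)) = Mul(8760, Rational(-1, 70782)) = Rational(-1460, 11797)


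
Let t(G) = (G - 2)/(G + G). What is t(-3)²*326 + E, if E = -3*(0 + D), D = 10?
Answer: 3535/18 ≈ 196.39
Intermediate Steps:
t(G) = (-2 + G)/(2*G) (t(G) = (-2 + G)/((2*G)) = (-2 + G)*(1/(2*G)) = (-2 + G)/(2*G))
E = -30 (E = -3*(0 + 10) = -3*10 = -30)
t(-3)²*326 + E = ((½)*(-2 - 3)/(-3))²*326 - 30 = ((½)*(-⅓)*(-5))²*326 - 30 = (⅚)²*326 - 30 = (25/36)*326 - 30 = 4075/18 - 30 = 3535/18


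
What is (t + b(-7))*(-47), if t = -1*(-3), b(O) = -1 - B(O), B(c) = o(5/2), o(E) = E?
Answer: 47/2 ≈ 23.500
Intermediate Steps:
B(c) = 5/2
b(O) = -7/2 (b(O) = -1 - 1*5/2 = -1 - 5/2 = -7/2)
t = 3
(t + b(-7))*(-47) = (3 - 7/2)*(-47) = -1/2*(-47) = 47/2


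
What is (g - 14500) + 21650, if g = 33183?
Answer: 40333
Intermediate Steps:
(g - 14500) + 21650 = (33183 - 14500) + 21650 = 18683 + 21650 = 40333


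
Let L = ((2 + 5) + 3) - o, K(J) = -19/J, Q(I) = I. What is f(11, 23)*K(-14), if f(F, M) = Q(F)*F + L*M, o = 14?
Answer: 551/14 ≈ 39.357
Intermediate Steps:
L = -4 (L = ((2 + 5) + 3) - 1*14 = (7 + 3) - 14 = 10 - 14 = -4)
f(F, M) = F² - 4*M (f(F, M) = F*F - 4*M = F² - 4*M)
f(11, 23)*K(-14) = (11² - 4*23)*(-19/(-14)) = (121 - 92)*(-19*(-1/14)) = 29*(19/14) = 551/14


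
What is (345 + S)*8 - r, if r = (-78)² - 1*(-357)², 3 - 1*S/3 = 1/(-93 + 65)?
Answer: 869385/7 ≈ 1.2420e+5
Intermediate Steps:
S = 255/28 (S = 9 - 3/(-93 + 65) = 9 - 3/(-28) = 9 - 3*(-1/28) = 9 + 3/28 = 255/28 ≈ 9.1071)
r = -121365 (r = 6084 - 1*127449 = 6084 - 127449 = -121365)
(345 + S)*8 - r = (345 + 255/28)*8 - 1*(-121365) = (9915/28)*8 + 121365 = 19830/7 + 121365 = 869385/7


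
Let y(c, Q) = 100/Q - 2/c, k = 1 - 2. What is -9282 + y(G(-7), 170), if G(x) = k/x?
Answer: -158022/17 ≈ -9295.4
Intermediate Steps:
k = -1
G(x) = -1/x
y(c, Q) = -2/c + 100/Q
-9282 + y(G(-7), 170) = -9282 + (-2/((-1/(-7))) + 100/170) = -9282 + (-2/((-1*(-⅐))) + 100*(1/170)) = -9282 + (-2/⅐ + 10/17) = -9282 + (-2*7 + 10/17) = -9282 + (-14 + 10/17) = -9282 - 228/17 = -158022/17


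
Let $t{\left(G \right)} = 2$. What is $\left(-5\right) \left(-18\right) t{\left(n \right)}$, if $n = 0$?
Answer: $180$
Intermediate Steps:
$\left(-5\right) \left(-18\right) t{\left(n \right)} = \left(-5\right) \left(-18\right) 2 = 90 \cdot 2 = 180$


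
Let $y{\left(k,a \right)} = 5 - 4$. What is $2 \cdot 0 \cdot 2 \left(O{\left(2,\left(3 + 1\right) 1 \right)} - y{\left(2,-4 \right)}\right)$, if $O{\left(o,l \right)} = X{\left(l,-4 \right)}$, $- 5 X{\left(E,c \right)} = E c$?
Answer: $0$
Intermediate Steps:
$X{\left(E,c \right)} = - \frac{E c}{5}$
$y{\left(k,a \right)} = 1$ ($y{\left(k,a \right)} = 5 - 4 = 1$)
$O{\left(o,l \right)} = \frac{4 l}{5}$ ($O{\left(o,l \right)} = \left(- \frac{1}{5}\right) l \left(-4\right) = \frac{4 l}{5}$)
$2 \cdot 0 \cdot 2 \left(O{\left(2,\left(3 + 1\right) 1 \right)} - y{\left(2,-4 \right)}\right) = 2 \cdot 0 \cdot 2 \left(\frac{4 \left(3 + 1\right) 1}{5} - 1\right) = 2 \cdot 0 \left(\frac{4 \cdot 4 \cdot 1}{5} - 1\right) = 0 \left(\frac{4}{5} \cdot 4 - 1\right) = 0 \left(\frac{16}{5} - 1\right) = 0 \cdot \frac{11}{5} = 0$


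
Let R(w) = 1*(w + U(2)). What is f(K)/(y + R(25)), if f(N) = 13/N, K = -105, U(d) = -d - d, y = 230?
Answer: -13/26355 ≈ -0.00049326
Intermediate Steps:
U(d) = -2*d
R(w) = -4 + w (R(w) = 1*(w - 2*2) = 1*(w - 4) = 1*(-4 + w) = -4 + w)
f(K)/(y + R(25)) = (13/(-105))/(230 + (-4 + 25)) = (13*(-1/105))/(230 + 21) = -13/105/251 = -13/105*1/251 = -13/26355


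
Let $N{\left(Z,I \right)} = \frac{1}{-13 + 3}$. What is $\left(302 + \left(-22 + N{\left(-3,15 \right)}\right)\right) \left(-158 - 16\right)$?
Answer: $- \frac{243513}{5} \approx -48703.0$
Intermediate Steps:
$N{\left(Z,I \right)} = - \frac{1}{10}$ ($N{\left(Z,I \right)} = \frac{1}{-10} = - \frac{1}{10}$)
$\left(302 + \left(-22 + N{\left(-3,15 \right)}\right)\right) \left(-158 - 16\right) = \left(302 - \frac{221}{10}\right) \left(-158 - 16\right) = \left(302 - \frac{221}{10}\right) \left(-174\right) = \frac{2799}{10} \left(-174\right) = - \frac{243513}{5}$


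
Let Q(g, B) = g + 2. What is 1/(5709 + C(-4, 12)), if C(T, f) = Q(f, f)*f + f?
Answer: 1/5889 ≈ 0.00016981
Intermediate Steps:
Q(g, B) = 2 + g
C(T, f) = f + f*(2 + f) (C(T, f) = (2 + f)*f + f = f*(2 + f) + f = f + f*(2 + f))
1/(5709 + C(-4, 12)) = 1/(5709 + 12*(3 + 12)) = 1/(5709 + 12*15) = 1/(5709 + 180) = 1/5889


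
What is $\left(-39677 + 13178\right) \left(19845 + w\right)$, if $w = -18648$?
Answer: $-31719303$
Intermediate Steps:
$\left(-39677 + 13178\right) \left(19845 + w\right) = \left(-39677 + 13178\right) \left(19845 - 18648\right) = \left(-26499\right) 1197 = -31719303$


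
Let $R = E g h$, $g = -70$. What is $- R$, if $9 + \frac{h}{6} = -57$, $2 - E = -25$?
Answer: $-748440$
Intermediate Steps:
$E = 27$ ($E = 2 - -25 = 2 + 25 = 27$)
$h = -396$ ($h = -54 + 6 \left(-57\right) = -54 - 342 = -396$)
$R = 748440$ ($R = 27 \left(-70\right) \left(-396\right) = \left(-1890\right) \left(-396\right) = 748440$)
$- R = \left(-1\right) 748440 = -748440$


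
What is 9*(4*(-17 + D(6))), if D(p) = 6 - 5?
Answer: -576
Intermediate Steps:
D(p) = 1
9*(4*(-17 + D(6))) = 9*(4*(-17 + 1)) = 9*(4*(-16)) = 9*(-64) = -576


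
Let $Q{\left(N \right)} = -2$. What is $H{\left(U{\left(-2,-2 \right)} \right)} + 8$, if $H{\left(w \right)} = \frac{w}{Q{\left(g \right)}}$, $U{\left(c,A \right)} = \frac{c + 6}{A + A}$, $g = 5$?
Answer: $\frac{17}{2} \approx 8.5$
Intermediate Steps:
$U{\left(c,A \right)} = \frac{6 + c}{2 A}$
$H{\left(w \right)} = - \frac{w}{2}$ ($H{\left(w \right)} = \frac{w}{-2} = - \frac{w}{2}$)
$H{\left(U{\left(-2,-2 \right)} \right)} + 8 = - \frac{\frac{1}{2} \frac{1}{-2} \left(6 - 2\right)}{2} + 8 = - \frac{\frac{1}{2} \left(- \frac{1}{2}\right) 4}{2} + 8 = \left(- \frac{1}{2}\right) \left(-1\right) + 8 = \frac{1}{2} + 8 = \frac{17}{2}$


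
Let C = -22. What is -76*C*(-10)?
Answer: -16720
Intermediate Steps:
-76*C*(-10) = -76*(-22)*(-10) = 1672*(-10) = -16720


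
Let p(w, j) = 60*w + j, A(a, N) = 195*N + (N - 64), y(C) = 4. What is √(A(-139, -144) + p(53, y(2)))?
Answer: 4*I*√1569 ≈ 158.44*I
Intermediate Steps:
A(a, N) = -64 + 196*N (A(a, N) = 195*N + (-64 + N) = -64 + 196*N)
p(w, j) = j + 60*w
√(A(-139, -144) + p(53, y(2))) = √((-64 + 196*(-144)) + (4 + 60*53)) = √((-64 - 28224) + (4 + 3180)) = √(-28288 + 3184) = √(-25104) = 4*I*√1569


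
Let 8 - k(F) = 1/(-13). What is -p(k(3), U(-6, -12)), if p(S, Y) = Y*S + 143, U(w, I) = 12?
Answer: -3119/13 ≈ -239.92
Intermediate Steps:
k(F) = 105/13 (k(F) = 8 - 1/(-13) = 8 - 1*(-1/13) = 8 + 1/13 = 105/13)
p(S, Y) = 143 + S*Y (p(S, Y) = S*Y + 143 = 143 + S*Y)
-p(k(3), U(-6, -12)) = -(143 + (105/13)*12) = -(143 + 1260/13) = -1*3119/13 = -3119/13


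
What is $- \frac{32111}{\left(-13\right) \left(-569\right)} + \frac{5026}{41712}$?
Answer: $- \frac{651118355}{154271832} \approx -4.2206$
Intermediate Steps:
$- \frac{32111}{\left(-13\right) \left(-569\right)} + \frac{5026}{41712} = - \frac{32111}{7397} + 5026 \cdot \frac{1}{41712} = \left(-32111\right) \frac{1}{7397} + \frac{2513}{20856} = - \frac{32111}{7397} + \frac{2513}{20856} = - \frac{651118355}{154271832}$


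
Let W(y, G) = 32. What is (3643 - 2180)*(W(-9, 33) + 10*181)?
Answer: 2694846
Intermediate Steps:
(3643 - 2180)*(W(-9, 33) + 10*181) = (3643 - 2180)*(32 + 10*181) = 1463*(32 + 1810) = 1463*1842 = 2694846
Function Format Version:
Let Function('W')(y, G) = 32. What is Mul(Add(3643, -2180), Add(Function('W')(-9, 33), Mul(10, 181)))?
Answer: 2694846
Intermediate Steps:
Mul(Add(3643, -2180), Add(Function('W')(-9, 33), Mul(10, 181))) = Mul(Add(3643, -2180), Add(32, Mul(10, 181))) = Mul(1463, Add(32, 1810)) = Mul(1463, 1842) = 2694846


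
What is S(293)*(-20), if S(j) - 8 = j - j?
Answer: -160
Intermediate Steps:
S(j) = 8 (S(j) = 8 + (j - j) = 8 + 0 = 8)
S(293)*(-20) = 8*(-20) = -160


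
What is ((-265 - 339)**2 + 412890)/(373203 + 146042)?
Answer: 777706/519245 ≈ 1.4978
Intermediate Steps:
((-265 - 339)**2 + 412890)/(373203 + 146042) = ((-604)**2 + 412890)/519245 = (364816 + 412890)*(1/519245) = 777706*(1/519245) = 777706/519245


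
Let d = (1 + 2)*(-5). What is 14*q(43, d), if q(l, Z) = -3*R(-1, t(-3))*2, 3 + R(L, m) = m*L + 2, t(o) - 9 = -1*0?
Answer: 840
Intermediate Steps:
t(o) = 9 (t(o) = 9 - 1*0 = 9 + 0 = 9)
R(L, m) = -1 + L*m (R(L, m) = -3 + (m*L + 2) = -3 + (L*m + 2) = -3 + (2 + L*m) = -1 + L*m)
d = -15 (d = 3*(-5) = -15)
q(l, Z) = 60 (q(l, Z) = -3*(-1 - 1*9)*2 = -3*(-1 - 9)*2 = -3*(-10)*2 = 30*2 = 60)
14*q(43, d) = 14*60 = 840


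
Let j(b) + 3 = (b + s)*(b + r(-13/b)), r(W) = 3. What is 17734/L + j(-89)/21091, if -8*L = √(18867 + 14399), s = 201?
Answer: -9635/21091 - 70936*√33266/16633 ≈ -778.31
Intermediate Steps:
L = -√33266/8 (L = -√(18867 + 14399)/8 = -√33266/8 ≈ -22.799)
j(b) = -3 + (3 + b)*(201 + b) (j(b) = -3 + (b + 201)*(b + 3) = -3 + (201 + b)*(3 + b) = -3 + (3 + b)*(201 + b))
17734/L + j(-89)/21091 = 17734/((-√33266/8)) + (600 + (-89)² + 204*(-89))/21091 = 17734*(-4*√33266/16633) + (600 + 7921 - 18156)*(1/21091) = -70936*√33266/16633 - 9635*1/21091 = -70936*√33266/16633 - 9635/21091 = -9635/21091 - 70936*√33266/16633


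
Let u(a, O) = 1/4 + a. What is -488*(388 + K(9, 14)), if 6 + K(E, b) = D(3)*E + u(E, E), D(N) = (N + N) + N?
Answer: -230458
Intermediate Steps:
u(a, O) = ¼ + a
D(N) = 3*N (D(N) = 2*N + N = 3*N)
K(E, b) = -23/4 + 10*E (K(E, b) = -6 + ((3*3)*E + (¼ + E)) = -6 + (9*E + (¼ + E)) = -6 + (¼ + 10*E) = -23/4 + 10*E)
-488*(388 + K(9, 14)) = -488*(388 + (-23/4 + 10*9)) = -488*(388 + (-23/4 + 90)) = -488*(388 + 337/4) = -488*1889/4 = -230458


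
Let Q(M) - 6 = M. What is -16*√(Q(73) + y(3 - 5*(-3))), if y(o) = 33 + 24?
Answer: -32*√34 ≈ -186.59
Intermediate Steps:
Q(M) = 6 + M
y(o) = 57
-16*√(Q(73) + y(3 - 5*(-3))) = -16*√((6 + 73) + 57) = -16*√(79 + 57) = -32*√34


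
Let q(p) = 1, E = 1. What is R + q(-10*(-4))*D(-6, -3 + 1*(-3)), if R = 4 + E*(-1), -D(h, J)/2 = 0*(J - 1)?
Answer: 3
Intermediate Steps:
D(h, J) = 0 (D(h, J) = -0*(J - 1) = -0*(-1 + J) = -2*0 = 0)
R = 3 (R = 4 + 1*(-1) = 4 - 1 = 3)
R + q(-10*(-4))*D(-6, -3 + 1*(-3)) = 3 + 1*0 = 3 + 0 = 3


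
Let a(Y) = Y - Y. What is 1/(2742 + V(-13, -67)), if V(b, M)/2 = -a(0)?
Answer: 1/2742 ≈ 0.00036470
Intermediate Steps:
a(Y) = 0
V(b, M) = 0 (V(b, M) = 2*(-1*0) = 2*0 = 0)
1/(2742 + V(-13, -67)) = 1/(2742 + 0) = 1/2742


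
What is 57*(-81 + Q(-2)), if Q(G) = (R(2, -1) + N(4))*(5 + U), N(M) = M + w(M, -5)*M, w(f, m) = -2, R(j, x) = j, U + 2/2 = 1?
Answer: -5187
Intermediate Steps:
U = 0 (U = -1 + 1 = 0)
N(M) = -M (N(M) = M - 2*M = -M)
Q(G) = -10 (Q(G) = (2 - 1*4)*(5 + 0) = (2 - 4)*5 = -2*5 = -10)
57*(-81 + Q(-2)) = 57*(-81 - 10) = 57*(-91) = -5187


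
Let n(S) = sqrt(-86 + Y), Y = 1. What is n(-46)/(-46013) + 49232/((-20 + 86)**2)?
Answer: 12308/1089 - I*sqrt(85)/46013 ≈ 11.302 - 0.00020037*I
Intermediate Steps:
n(S) = I*sqrt(85) (n(S) = sqrt(-86 + 1) = sqrt(-85) = I*sqrt(85))
n(-46)/(-46013) + 49232/((-20 + 86)**2) = (I*sqrt(85))/(-46013) + 49232/((-20 + 86)**2) = (I*sqrt(85))*(-1/46013) + 49232/(66**2) = -I*sqrt(85)/46013 + 49232/4356 = -I*sqrt(85)/46013 + 49232*(1/4356) = -I*sqrt(85)/46013 + 12308/1089 = 12308/1089 - I*sqrt(85)/46013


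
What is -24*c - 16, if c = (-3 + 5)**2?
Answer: -112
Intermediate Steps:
c = 4 (c = 2**2 = 4)
-24*c - 16 = -24*4 - 16 = -96 - 16 = -112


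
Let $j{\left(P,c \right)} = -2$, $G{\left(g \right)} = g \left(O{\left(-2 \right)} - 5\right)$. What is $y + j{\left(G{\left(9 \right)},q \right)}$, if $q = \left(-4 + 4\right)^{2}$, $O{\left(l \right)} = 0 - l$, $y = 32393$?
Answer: $32391$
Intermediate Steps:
$O{\left(l \right)} = - l$
$G{\left(g \right)} = - 3 g$ ($G{\left(g \right)} = g \left(\left(-1\right) \left(-2\right) - 5\right) = g \left(2 - 5\right) = g \left(-3\right) = - 3 g$)
$q = 0$ ($q = 0^{2} = 0$)
$y + j{\left(G{\left(9 \right)},q \right)} = 32393 - 2 = 32391$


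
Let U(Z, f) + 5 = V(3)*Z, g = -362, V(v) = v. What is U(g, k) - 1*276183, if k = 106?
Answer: -277274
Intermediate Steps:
U(Z, f) = -5 + 3*Z
U(g, k) - 1*276183 = (-5 + 3*(-362)) - 1*276183 = (-5 - 1086) - 276183 = -1091 - 276183 = -277274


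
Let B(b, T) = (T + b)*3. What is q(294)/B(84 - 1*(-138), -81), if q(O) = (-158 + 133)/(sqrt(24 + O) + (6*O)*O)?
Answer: -240100/2106873348581 + 25*sqrt(318)/113771160823374 ≈ -1.1396e-7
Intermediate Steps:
B(b, T) = 3*T + 3*b
q(O) = -25/(sqrt(24 + O) + 6*O**2)
q(294)/B(84 - 1*(-138), -81) = (-25/(sqrt(24 + 294) + 6*294**2))/(3*(-81) + 3*(84 - 1*(-138))) = (-25/(sqrt(318) + 6*86436))/(-243 + 3*(84 + 138)) = (-25/(sqrt(318) + 518616))/(-243 + 3*222) = (-25/(518616 + sqrt(318)))/(-243 + 666) = -25/(518616 + sqrt(318))/423 = -25/(518616 + sqrt(318))*(1/423) = -25/(423*(518616 + sqrt(318)))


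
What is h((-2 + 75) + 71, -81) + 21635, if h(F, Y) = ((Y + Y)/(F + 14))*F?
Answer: 1697501/79 ≈ 21487.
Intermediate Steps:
h(F, Y) = 2*F*Y/(14 + F) (h(F, Y) = ((2*Y)/(14 + F))*F = (2*Y/(14 + F))*F = 2*F*Y/(14 + F))
h((-2 + 75) + 71, -81) + 21635 = 2*((-2 + 75) + 71)*(-81)/(14 + ((-2 + 75) + 71)) + 21635 = 2*(73 + 71)*(-81)/(14 + (73 + 71)) + 21635 = 2*144*(-81)/(14 + 144) + 21635 = 2*144*(-81)/158 + 21635 = 2*144*(-81)*(1/158) + 21635 = -11664/79 + 21635 = 1697501/79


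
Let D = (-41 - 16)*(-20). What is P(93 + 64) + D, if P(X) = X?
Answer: 1297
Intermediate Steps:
D = 1140 (D = -57*(-20) = 1140)
P(93 + 64) + D = (93 + 64) + 1140 = 157 + 1140 = 1297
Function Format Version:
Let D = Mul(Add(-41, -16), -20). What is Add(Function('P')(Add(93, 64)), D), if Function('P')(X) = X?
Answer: 1297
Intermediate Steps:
D = 1140 (D = Mul(-57, -20) = 1140)
Add(Function('P')(Add(93, 64)), D) = Add(Add(93, 64), 1140) = Add(157, 1140) = 1297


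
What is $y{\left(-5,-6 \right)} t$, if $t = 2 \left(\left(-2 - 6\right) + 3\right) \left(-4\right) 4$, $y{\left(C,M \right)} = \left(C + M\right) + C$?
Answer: $-2560$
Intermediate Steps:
$y{\left(C,M \right)} = M + 2 C$
$t = 160$ ($t = 2 \left(\left(-2 - 6\right) + 3\right) \left(-4\right) 4 = 2 \left(-8 + 3\right) \left(-4\right) 4 = 2 \left(\left(-5\right) \left(-4\right)\right) 4 = 2 \cdot 20 \cdot 4 = 40 \cdot 4 = 160$)
$y{\left(-5,-6 \right)} t = \left(-6 + 2 \left(-5\right)\right) 160 = \left(-6 - 10\right) 160 = \left(-16\right) 160 = -2560$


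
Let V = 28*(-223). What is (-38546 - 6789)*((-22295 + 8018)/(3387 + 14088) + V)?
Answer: 329821726953/1165 ≈ 2.8311e+8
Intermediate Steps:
V = -6244
(-38546 - 6789)*((-22295 + 8018)/(3387 + 14088) + V) = (-38546 - 6789)*((-22295 + 8018)/(3387 + 14088) - 6244) = -45335*(-14277/17475 - 6244) = -45335*(-14277*1/17475 - 6244) = -45335*(-4759/5825 - 6244) = -45335*(-36376059/5825) = 329821726953/1165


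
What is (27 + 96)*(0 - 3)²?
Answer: 1107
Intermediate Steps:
(27 + 96)*(0 - 3)² = 123*(-3)² = 123*9 = 1107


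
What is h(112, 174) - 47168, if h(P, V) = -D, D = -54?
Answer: -47114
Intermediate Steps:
h(P, V) = 54 (h(P, V) = -1*(-54) = 54)
h(112, 174) - 47168 = 54 - 47168 = -47114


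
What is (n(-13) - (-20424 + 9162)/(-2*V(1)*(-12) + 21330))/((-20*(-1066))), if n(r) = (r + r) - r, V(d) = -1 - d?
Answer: -22117/37811020 ≈ -0.00058493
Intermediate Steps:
n(r) = r (n(r) = 2*r - r = r)
(n(-13) - (-20424 + 9162)/(-2*V(1)*(-12) + 21330))/((-20*(-1066))) = (-13 - (-20424 + 9162)/(-2*(-1 - 1*1)*(-12) + 21330))/((-20*(-1066))) = (-13 - (-11262)/(-2*(-1 - 1)*(-12) + 21330))/21320 = (-13 - (-11262)/(-2*(-2)*(-12) + 21330))*(1/21320) = (-13 - (-11262)/(4*(-12) + 21330))*(1/21320) = (-13 - (-11262)/(-48 + 21330))*(1/21320) = (-13 - (-11262)/21282)*(1/21320) = (-13 - 1*(-1877/3547))*(1/21320) = (-13 + 1877/3547)*(1/21320) = -44234/3547*1/21320 = -22117/37811020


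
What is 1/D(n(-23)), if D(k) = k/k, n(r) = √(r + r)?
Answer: 1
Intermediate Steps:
n(r) = √2*√r (n(r) = √(2*r) = √2*√r)
D(k) = 1
1/D(n(-23)) = 1/1 = 1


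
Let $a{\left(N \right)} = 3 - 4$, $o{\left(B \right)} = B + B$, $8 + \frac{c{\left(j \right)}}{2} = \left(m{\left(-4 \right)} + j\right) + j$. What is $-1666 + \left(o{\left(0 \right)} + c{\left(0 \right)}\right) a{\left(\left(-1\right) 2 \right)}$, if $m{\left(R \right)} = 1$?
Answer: $-1652$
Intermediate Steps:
$c{\left(j \right)} = -14 + 4 j$ ($c{\left(j \right)} = -16 + 2 \left(\left(1 + j\right) + j\right) = -16 + 2 \left(1 + 2 j\right) = -16 + \left(2 + 4 j\right) = -14 + 4 j$)
$o{\left(B \right)} = 2 B$
$a{\left(N \right)} = -1$ ($a{\left(N \right)} = 3 - 4 = -1$)
$-1666 + \left(o{\left(0 \right)} + c{\left(0 \right)}\right) a{\left(\left(-1\right) 2 \right)} = -1666 + \left(2 \cdot 0 + \left(-14 + 4 \cdot 0\right)\right) \left(-1\right) = -1666 + \left(0 + \left(-14 + 0\right)\right) \left(-1\right) = -1666 + \left(0 - 14\right) \left(-1\right) = -1666 - -14 = -1666 + 14 = -1652$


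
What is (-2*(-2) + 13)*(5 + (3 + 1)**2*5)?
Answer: 1445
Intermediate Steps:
(-2*(-2) + 13)*(5 + (3 + 1)**2*5) = (4 + 13)*(5 + 4**2*5) = 17*(5 + 16*5) = 17*(5 + 80) = 17*85 = 1445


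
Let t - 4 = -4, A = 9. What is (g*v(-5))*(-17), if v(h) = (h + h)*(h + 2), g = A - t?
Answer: -4590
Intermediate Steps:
t = 0 (t = 4 - 4 = 0)
g = 9 (g = 9 - 1*0 = 9 + 0 = 9)
v(h) = 2*h*(2 + h) (v(h) = (2*h)*(2 + h) = 2*h*(2 + h))
(g*v(-5))*(-17) = (9*(2*(-5)*(2 - 5)))*(-17) = (9*(2*(-5)*(-3)))*(-17) = (9*30)*(-17) = 270*(-17) = -4590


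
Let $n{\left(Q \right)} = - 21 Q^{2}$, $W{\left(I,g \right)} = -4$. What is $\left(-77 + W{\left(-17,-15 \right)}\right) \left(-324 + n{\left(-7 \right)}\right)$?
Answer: $109593$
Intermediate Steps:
$\left(-77 + W{\left(-17,-15 \right)}\right) \left(-324 + n{\left(-7 \right)}\right) = \left(-77 - 4\right) \left(-324 - 21 \left(-7\right)^{2}\right) = - 81 \left(-324 - 1029\right) = \left(-81\right) \left(-1353\right) = 109593$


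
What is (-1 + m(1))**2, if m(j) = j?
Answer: 0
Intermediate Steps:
(-1 + m(1))**2 = (-1 + 1)**2 = 0**2 = 0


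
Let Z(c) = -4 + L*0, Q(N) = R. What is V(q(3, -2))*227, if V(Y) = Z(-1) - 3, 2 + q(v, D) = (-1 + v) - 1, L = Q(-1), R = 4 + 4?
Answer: -1589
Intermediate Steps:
R = 8
Q(N) = 8
L = 8
Z(c) = -4 (Z(c) = -4 + 8*0 = -4 + 0 = -4)
q(v, D) = -4 + v (q(v, D) = -2 + ((-1 + v) - 1) = -2 + (-2 + v) = -4 + v)
V(Y) = -7 (V(Y) = -4 - 3 = -7)
V(q(3, -2))*227 = -7*227 = -1589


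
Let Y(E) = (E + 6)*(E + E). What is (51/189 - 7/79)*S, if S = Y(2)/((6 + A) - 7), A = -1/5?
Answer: -72160/14931 ≈ -4.8329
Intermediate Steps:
A = -⅕ (A = -1*⅕ = -⅕ ≈ -0.20000)
Y(E) = 2*E*(6 + E) (Y(E) = (6 + E)*(2*E) = 2*E*(6 + E))
S = -80/3 (S = (2*2*(6 + 2))/((6 - ⅕) - 7) = (2*2*8)/(29/5 - 7) = 32/(-6/5) = 32*(-⅚) = -80/3 ≈ -26.667)
(51/189 - 7/79)*S = (51/189 - 7/79)*(-80/3) = (51*(1/189) - 7*1/79)*(-80/3) = (17/63 - 7/79)*(-80/3) = (902/4977)*(-80/3) = -72160/14931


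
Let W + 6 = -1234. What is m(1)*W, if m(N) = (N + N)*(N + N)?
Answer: -4960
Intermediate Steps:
W = -1240 (W = -6 - 1234 = -1240)
m(N) = 4*N² (m(N) = (2*N)*(2*N) = 4*N²)
m(1)*W = (4*1²)*(-1240) = (4*1)*(-1240) = 4*(-1240) = -4960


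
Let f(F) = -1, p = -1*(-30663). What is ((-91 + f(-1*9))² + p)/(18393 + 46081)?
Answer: 39127/64474 ≈ 0.60686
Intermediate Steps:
p = 30663
((-91 + f(-1*9))² + p)/(18393 + 46081) = ((-91 - 1)² + 30663)/(18393 + 46081) = ((-92)² + 30663)/64474 = (8464 + 30663)*(1/64474) = 39127*(1/64474) = 39127/64474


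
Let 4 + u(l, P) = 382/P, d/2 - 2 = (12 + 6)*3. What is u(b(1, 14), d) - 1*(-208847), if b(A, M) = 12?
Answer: 11695399/56 ≈ 2.0885e+5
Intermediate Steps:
d = 112 (d = 4 + 2*((12 + 6)*3) = 4 + 2*(18*3) = 4 + 2*54 = 4 + 108 = 112)
u(l, P) = -4 + 382/P
u(b(1, 14), d) - 1*(-208847) = (-4 + 382/112) - 1*(-208847) = (-4 + 382*(1/112)) + 208847 = (-4 + 191/56) + 208847 = -33/56 + 208847 = 11695399/56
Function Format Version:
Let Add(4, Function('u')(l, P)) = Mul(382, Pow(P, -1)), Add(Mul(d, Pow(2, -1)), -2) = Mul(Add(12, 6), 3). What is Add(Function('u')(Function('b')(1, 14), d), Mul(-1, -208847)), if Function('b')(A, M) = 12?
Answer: Rational(11695399, 56) ≈ 2.0885e+5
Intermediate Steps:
d = 112 (d = Add(4, Mul(2, Mul(Add(12, 6), 3))) = Add(4, Mul(2, Mul(18, 3))) = Add(4, Mul(2, 54)) = Add(4, 108) = 112)
Function('u')(l, P) = Add(-4, Mul(382, Pow(P, -1)))
Add(Function('u')(Function('b')(1, 14), d), Mul(-1, -208847)) = Add(Add(-4, Mul(382, Pow(112, -1))), Mul(-1, -208847)) = Add(Add(-4, Mul(382, Rational(1, 112))), 208847) = Add(Add(-4, Rational(191, 56)), 208847) = Add(Rational(-33, 56), 208847) = Rational(11695399, 56)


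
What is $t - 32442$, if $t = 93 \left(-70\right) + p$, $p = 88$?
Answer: $-38864$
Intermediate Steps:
$t = -6422$ ($t = 93 \left(-70\right) + 88 = -6510 + 88 = -6422$)
$t - 32442 = -6422 - 32442 = -38864$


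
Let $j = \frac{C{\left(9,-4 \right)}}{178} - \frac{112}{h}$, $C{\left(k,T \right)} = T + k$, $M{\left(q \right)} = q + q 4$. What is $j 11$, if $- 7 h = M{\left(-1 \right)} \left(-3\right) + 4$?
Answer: $\frac{1536117}{3382} \approx 454.2$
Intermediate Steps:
$M{\left(q \right)} = 5 q$ ($M{\left(q \right)} = q + 4 q = 5 q$)
$h = - \frac{19}{7}$ ($h = - \frac{5 \left(-1\right) \left(-3\right) + 4}{7} = - \frac{\left(-5\right) \left(-3\right) + 4}{7} = - \frac{15 + 4}{7} = \left(- \frac{1}{7}\right) 19 = - \frac{19}{7} \approx -2.7143$)
$j = \frac{139647}{3382}$ ($j = \frac{-4 + 9}{178} - \frac{112}{- \frac{19}{7}} = 5 \cdot \frac{1}{178} - - \frac{784}{19} = \frac{5}{178} + \frac{784}{19} = \frac{139647}{3382} \approx 41.291$)
$j 11 = \frac{139647}{3382} \cdot 11 = \frac{1536117}{3382}$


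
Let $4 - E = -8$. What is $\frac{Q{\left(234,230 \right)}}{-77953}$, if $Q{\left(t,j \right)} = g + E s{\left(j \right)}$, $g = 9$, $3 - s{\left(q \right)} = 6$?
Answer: $\frac{27}{77953} \approx 0.00034636$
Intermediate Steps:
$E = 12$ ($E = 4 - -8 = 4 + 8 = 12$)
$s{\left(q \right)} = -3$ ($s{\left(q \right)} = 3 - 6 = -3$)
$Q{\left(t,j \right)} = -27$ ($Q{\left(t,j \right)} = 9 + 12 \left(-3\right) = 9 - 36 = -27$)
$\frac{Q{\left(234,230 \right)}}{-77953} = - \frac{27}{-77953} = \left(-27\right) \left(- \frac{1}{77953}\right) = \frac{27}{77953}$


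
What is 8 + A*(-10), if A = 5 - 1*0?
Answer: -42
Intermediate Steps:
A = 5 (A = 5 + 0 = 5)
8 + A*(-10) = 8 + 5*(-10) = 8 - 50 = -42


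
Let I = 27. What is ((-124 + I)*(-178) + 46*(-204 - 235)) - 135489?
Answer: -138417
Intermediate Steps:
((-124 + I)*(-178) + 46*(-204 - 235)) - 135489 = ((-124 + 27)*(-178) + 46*(-204 - 235)) - 135489 = (-97*(-178) + 46*(-439)) - 135489 = (17266 - 20194) - 135489 = -2928 - 135489 = -138417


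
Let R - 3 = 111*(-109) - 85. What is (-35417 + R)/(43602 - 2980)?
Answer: -23799/20311 ≈ -1.1717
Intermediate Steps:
R = -12181 (R = 3 + (111*(-109) - 85) = 3 + (-12099 - 85) = 3 - 12184 = -12181)
(-35417 + R)/(43602 - 2980) = (-35417 - 12181)/(43602 - 2980) = -47598/40622 = -47598*1/40622 = -23799/20311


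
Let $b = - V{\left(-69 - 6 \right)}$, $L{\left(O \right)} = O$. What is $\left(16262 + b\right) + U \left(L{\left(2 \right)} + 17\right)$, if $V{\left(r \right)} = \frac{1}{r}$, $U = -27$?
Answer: $\frac{1181176}{75} \approx 15749.0$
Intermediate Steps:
$b = \frac{1}{75}$ ($b = - \frac{1}{-69 - 6} = - \frac{1}{-75} = \left(-1\right) \left(- \frac{1}{75}\right) = \frac{1}{75} \approx 0.013333$)
$\left(16262 + b\right) + U \left(L{\left(2 \right)} + 17\right) = \left(16262 + \frac{1}{75}\right) - 27 \left(2 + 17\right) = \frac{1219651}{75} - 513 = \frac{1181176}{75}$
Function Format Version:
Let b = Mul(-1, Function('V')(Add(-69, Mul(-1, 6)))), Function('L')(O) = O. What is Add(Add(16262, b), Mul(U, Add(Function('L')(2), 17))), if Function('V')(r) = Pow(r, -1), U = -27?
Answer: Rational(1181176, 75) ≈ 15749.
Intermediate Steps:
b = Rational(1, 75) (b = Mul(-1, Pow(Add(-69, Mul(-1, 6)), -1)) = Mul(-1, Pow(Add(-69, -6), -1)) = Mul(-1, Pow(-75, -1)) = Mul(-1, Rational(-1, 75)) = Rational(1, 75) ≈ 0.013333)
Add(Add(16262, b), Mul(U, Add(Function('L')(2), 17))) = Add(Add(16262, Rational(1, 75)), Mul(-27, Add(2, 17))) = Add(Rational(1219651, 75), Mul(-27, 19)) = Add(Rational(1219651, 75), -513) = Rational(1181176, 75)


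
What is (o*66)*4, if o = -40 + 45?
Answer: 1320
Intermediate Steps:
o = 5
(o*66)*4 = (5*66)*4 = 330*4 = 1320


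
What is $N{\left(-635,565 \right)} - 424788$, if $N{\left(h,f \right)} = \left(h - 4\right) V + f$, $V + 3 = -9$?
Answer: $-416555$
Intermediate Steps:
$V = -12$ ($V = -3 - 9 = -12$)
$N{\left(h,f \right)} = 48 + f - 12 h$ ($N{\left(h,f \right)} = \left(h - 4\right) \left(-12\right) + f = \left(-4 + h\right) \left(-12\right) + f = \left(48 - 12 h\right) + f = 48 + f - 12 h$)
$N{\left(-635,565 \right)} - 424788 = \left(48 + 565 - -7620\right) - 424788 = \left(48 + 565 + 7620\right) - 424788 = 8233 - 424788 = -416555$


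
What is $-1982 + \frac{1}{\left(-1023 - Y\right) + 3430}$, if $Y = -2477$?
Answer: $- \frac{9680087}{4884} \approx -1982.0$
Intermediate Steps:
$-1982 + \frac{1}{\left(-1023 - Y\right) + 3430} = -1982 + \frac{1}{\left(-1023 - -2477\right) + 3430} = -1982 + \frac{1}{\left(-1023 + 2477\right) + 3430} = -1982 + \frac{1}{1454 + 3430} = -1982 + \frac{1}{4884} = - \frac{9680087}{4884}$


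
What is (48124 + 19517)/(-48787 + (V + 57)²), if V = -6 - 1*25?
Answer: -3221/2291 ≈ -1.4059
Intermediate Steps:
V = -31 (V = -6 - 25 = -31)
(48124 + 19517)/(-48787 + (V + 57)²) = (48124 + 19517)/(-48787 + (-31 + 57)²) = 67641/(-48787 + 26²) = 67641/(-48787 + 676) = 67641/(-48111) = 67641*(-1/48111) = -3221/2291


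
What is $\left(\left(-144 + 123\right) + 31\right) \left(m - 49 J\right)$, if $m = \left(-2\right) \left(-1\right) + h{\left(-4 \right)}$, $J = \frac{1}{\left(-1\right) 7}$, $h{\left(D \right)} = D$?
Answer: $50$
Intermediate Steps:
$J = - \frac{1}{7}$ ($J = \frac{1}{-7} = - \frac{1}{7} \approx -0.14286$)
$m = -2$ ($m = \left(-2\right) \left(-1\right) - 4 = 2 - 4 = -2$)
$\left(\left(-144 + 123\right) + 31\right) \left(m - 49 J\right) = \left(\left(-144 + 123\right) + 31\right) \left(-2 - -7\right) = \left(-21 + 31\right) \left(-2 + 7\right) = 10 \cdot 5 = 50$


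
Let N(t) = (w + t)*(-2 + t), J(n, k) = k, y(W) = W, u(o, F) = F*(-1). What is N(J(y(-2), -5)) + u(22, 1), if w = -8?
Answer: 90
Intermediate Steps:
u(o, F) = -F
N(t) = (-8 + t)*(-2 + t)
N(J(y(-2), -5)) + u(22, 1) = (16 + (-5)² - 10*(-5)) - 1*1 = (16 + 25 + 50) - 1 = 91 - 1 = 90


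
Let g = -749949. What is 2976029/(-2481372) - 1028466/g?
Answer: 106712254277/620300816676 ≈ 0.17203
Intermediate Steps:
2976029/(-2481372) - 1028466/g = 2976029/(-2481372) - 1028466/(-749949) = 2976029*(-1/2481372) - 1028466*(-1/749949) = -2976029/2481372 + 342822/249983 = 106712254277/620300816676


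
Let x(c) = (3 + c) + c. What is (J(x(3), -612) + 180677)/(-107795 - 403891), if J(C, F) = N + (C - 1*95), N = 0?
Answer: -60197/170562 ≈ -0.35293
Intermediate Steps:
x(c) = 3 + 2*c
J(C, F) = -95 + C (J(C, F) = 0 + (C - 1*95) = 0 + (C - 95) = 0 + (-95 + C) = -95 + C)
(J(x(3), -612) + 180677)/(-107795 - 403891) = ((-95 + (3 + 2*3)) + 180677)/(-107795 - 403891) = ((-95 + (3 + 6)) + 180677)/(-511686) = ((-95 + 9) + 180677)*(-1/511686) = (-86 + 180677)*(-1/511686) = 180591*(-1/511686) = -60197/170562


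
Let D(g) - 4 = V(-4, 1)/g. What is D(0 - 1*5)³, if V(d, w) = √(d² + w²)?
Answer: (20 - √17)³/125 ≈ 32.017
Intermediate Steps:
D(g) = 4 + √17/g (D(g) = 4 + √((-4)² + 1²)/g = 4 + √(16 + 1)/g = 4 + √17/g)
D(0 - 1*5)³ = (4 + √17/(0 - 1*5))³ = (4 + √17/(0 - 5))³ = (4 + √17/(-5))³ = (4 + √17*(-⅕))³ = (4 - √17/5)³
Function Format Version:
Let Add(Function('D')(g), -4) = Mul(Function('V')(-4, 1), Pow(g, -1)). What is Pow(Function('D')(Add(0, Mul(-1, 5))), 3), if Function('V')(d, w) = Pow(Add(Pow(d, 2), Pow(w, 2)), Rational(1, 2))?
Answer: Mul(Rational(1, 125), Pow(Add(20, Mul(-1, Pow(17, Rational(1, 2)))), 3)) ≈ 32.017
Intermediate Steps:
Function('D')(g) = Add(4, Mul(Pow(17, Rational(1, 2)), Pow(g, -1))) (Function('D')(g) = Add(4, Mul(Pow(Add(Pow(-4, 2), Pow(1, 2)), Rational(1, 2)), Pow(g, -1))) = Add(4, Mul(Pow(Add(16, 1), Rational(1, 2)), Pow(g, -1))) = Add(4, Mul(Pow(17, Rational(1, 2)), Pow(g, -1))))
Pow(Function('D')(Add(0, Mul(-1, 5))), 3) = Pow(Add(4, Mul(Pow(17, Rational(1, 2)), Pow(Add(0, Mul(-1, 5)), -1))), 3) = Pow(Add(4, Mul(Pow(17, Rational(1, 2)), Pow(Add(0, -5), -1))), 3) = Pow(Add(4, Mul(Pow(17, Rational(1, 2)), Pow(-5, -1))), 3) = Pow(Add(4, Mul(Pow(17, Rational(1, 2)), Rational(-1, 5))), 3) = Pow(Add(4, Mul(Rational(-1, 5), Pow(17, Rational(1, 2)))), 3)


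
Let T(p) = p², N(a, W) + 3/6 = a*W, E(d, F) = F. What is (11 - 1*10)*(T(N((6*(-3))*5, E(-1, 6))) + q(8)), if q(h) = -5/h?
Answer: 2337117/8 ≈ 2.9214e+5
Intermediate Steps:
N(a, W) = -½ + W*a (N(a, W) = -½ + a*W = -½ + W*a)
(11 - 1*10)*(T(N((6*(-3))*5, E(-1, 6))) + q(8)) = (11 - 1*10)*((-½ + 6*((6*(-3))*5))² - 5/8) = (11 - 10)*((-½ + 6*(-18*5))² - 5*⅛) = 1*((-½ + 6*(-90))² - 5/8) = 1*((-½ - 540)² - 5/8) = 1*((-1081/2)² - 5/8) = 1*(1168561/4 - 5/8) = 1*(2337117/8) = 2337117/8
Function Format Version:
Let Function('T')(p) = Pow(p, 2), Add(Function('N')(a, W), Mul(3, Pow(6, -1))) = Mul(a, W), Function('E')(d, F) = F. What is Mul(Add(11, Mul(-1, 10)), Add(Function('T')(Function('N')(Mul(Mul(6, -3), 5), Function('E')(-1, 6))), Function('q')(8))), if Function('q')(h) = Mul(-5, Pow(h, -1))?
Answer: Rational(2337117, 8) ≈ 2.9214e+5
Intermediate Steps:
Function('N')(a, W) = Add(Rational(-1, 2), Mul(W, a)) (Function('N')(a, W) = Add(Rational(-1, 2), Mul(a, W)) = Add(Rational(-1, 2), Mul(W, a)))
Mul(Add(11, Mul(-1, 10)), Add(Function('T')(Function('N')(Mul(Mul(6, -3), 5), Function('E')(-1, 6))), Function('q')(8))) = Mul(Add(11, Mul(-1, 10)), Add(Pow(Add(Rational(-1, 2), Mul(6, Mul(Mul(6, -3), 5))), 2), Mul(-5, Pow(8, -1)))) = Mul(Add(11, -10), Add(Pow(Add(Rational(-1, 2), Mul(6, Mul(-18, 5))), 2), Mul(-5, Rational(1, 8)))) = Mul(1, Add(Pow(Add(Rational(-1, 2), Mul(6, -90)), 2), Rational(-5, 8))) = Mul(1, Add(Pow(Add(Rational(-1, 2), -540), 2), Rational(-5, 8))) = Mul(1, Add(Pow(Rational(-1081, 2), 2), Rational(-5, 8))) = Mul(1, Add(Rational(1168561, 4), Rational(-5, 8))) = Mul(1, Rational(2337117, 8)) = Rational(2337117, 8)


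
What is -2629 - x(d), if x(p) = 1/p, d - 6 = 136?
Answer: -373319/142 ≈ -2629.0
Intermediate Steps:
d = 142 (d = 6 + 136 = 142)
-2629 - x(d) = -2629 - 1/142 = -373319/142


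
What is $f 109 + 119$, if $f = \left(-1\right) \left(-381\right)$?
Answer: $41648$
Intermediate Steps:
$f = 381$
$f 109 + 119 = 381 \cdot 109 + 119 = 41529 + 119 = 41648$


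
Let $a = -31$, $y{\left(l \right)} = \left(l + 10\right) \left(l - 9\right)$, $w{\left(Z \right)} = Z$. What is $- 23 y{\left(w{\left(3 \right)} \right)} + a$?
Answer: $1763$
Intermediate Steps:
$y{\left(l \right)} = \left(-9 + l\right) \left(10 + l\right)$ ($y{\left(l \right)} = \left(10 + l\right) \left(-9 + l\right) = \left(-9 + l\right) \left(10 + l\right)$)
$- 23 y{\left(w{\left(3 \right)} \right)} + a = - 23 \left(-90 + 3 + 3^{2}\right) - 31 = - 23 \left(-90 + 3 + 9\right) - 31 = \left(-23\right) \left(-78\right) - 31 = 1794 - 31 = 1763$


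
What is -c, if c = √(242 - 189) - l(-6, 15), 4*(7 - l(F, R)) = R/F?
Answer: 61/8 - √53 ≈ 0.34489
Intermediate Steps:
l(F, R) = 7 - R/(4*F)
c = -61/8 + √53 (c = √(242 - 189) - (7 - ¼*15/(-6)) = √53 - (7 - ¼*15*(-⅙)) = √53 - (7 + 5/8) = √53 - 1*61/8 = √53 - 61/8 = -61/8 + √53 ≈ -0.34489)
-c = -(-61/8 + √53) = 61/8 - √53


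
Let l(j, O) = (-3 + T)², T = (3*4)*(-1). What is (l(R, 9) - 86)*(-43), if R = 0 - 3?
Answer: -5977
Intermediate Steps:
R = -3
T = -12 (T = 12*(-1) = -12)
l(j, O) = 225 (l(j, O) = (-3 - 12)² = (-15)² = 225)
(l(R, 9) - 86)*(-43) = (225 - 86)*(-43) = 139*(-43) = -5977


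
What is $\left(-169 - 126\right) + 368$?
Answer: $73$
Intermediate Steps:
$\left(-169 - 126\right) + 368 = -295 + 368 = 73$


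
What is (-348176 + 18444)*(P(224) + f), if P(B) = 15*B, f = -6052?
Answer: 887638544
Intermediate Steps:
(-348176 + 18444)*(P(224) + f) = (-348176 + 18444)*(15*224 - 6052) = -329732*(3360 - 6052) = -329732*(-2692) = 887638544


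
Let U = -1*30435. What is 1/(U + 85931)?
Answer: 1/55496 ≈ 1.8019e-5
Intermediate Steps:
U = -30435
1/(U + 85931) = 1/(-30435 + 85931) = 1/55496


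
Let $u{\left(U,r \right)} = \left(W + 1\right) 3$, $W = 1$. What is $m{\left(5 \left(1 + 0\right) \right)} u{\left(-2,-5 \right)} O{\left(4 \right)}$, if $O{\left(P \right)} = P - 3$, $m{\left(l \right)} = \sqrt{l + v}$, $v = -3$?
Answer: $6 \sqrt{2} \approx 8.4853$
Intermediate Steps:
$m{\left(l \right)} = \sqrt{-3 + l}$ ($m{\left(l \right)} = \sqrt{l - 3} = \sqrt{-3 + l}$)
$O{\left(P \right)} = -3 + P$ ($O{\left(P \right)} = P - 3 = -3 + P$)
$u{\left(U,r \right)} = 6$ ($u{\left(U,r \right)} = \left(1 + 1\right) 3 = 2 \cdot 3 = 6$)
$m{\left(5 \left(1 + 0\right) \right)} u{\left(-2,-5 \right)} O{\left(4 \right)} = \sqrt{-3 + 5 \left(1 + 0\right)} 6 \left(-3 + 4\right) = \sqrt{-3 + 5 \cdot 1} \cdot 6 \cdot 1 = \sqrt{-3 + 5} \cdot 6 \cdot 1 = \sqrt{2} \cdot 6 \cdot 1 = 6 \sqrt{2} \cdot 1 = 6 \sqrt{2}$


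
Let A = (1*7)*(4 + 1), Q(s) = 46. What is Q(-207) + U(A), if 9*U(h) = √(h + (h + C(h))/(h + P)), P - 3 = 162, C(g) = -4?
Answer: 46 + √14062/180 ≈ 46.659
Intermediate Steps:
P = 165 (P = 3 + 162 = 165)
A = 35 (A = 7*5 = 35)
U(h) = √(h + (-4 + h)/(165 + h))/9 (U(h) = √(h + (h - 4)/(h + 165))/9 = √(h + (-4 + h)/(165 + h))/9)
Q(-207) + U(A) = 46 + √((-4 + 35 + 35*(165 + 35))/(165 + 35))/9 = 46 + √((-4 + 35 + 35*200)/200)/9 = 46 + √((-4 + 35 + 7000)/200)/9 = 46 + √((1/200)*7031)/9 = 46 + √(7031/200)/9 = 46 + (√14062/20)/9 = 46 + √14062/180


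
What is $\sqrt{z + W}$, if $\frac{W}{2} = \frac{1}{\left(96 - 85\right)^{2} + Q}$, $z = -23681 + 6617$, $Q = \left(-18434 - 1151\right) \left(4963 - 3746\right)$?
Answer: $\frac{i \sqrt{605877407648835257}}{5958706} \approx 130.63 i$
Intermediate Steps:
$Q = -23834945$ ($Q = \left(-19585\right) 1217 = -23834945$)
$z = -17064$
$W = - \frac{1}{11917412}$ ($W = \frac{2}{\left(96 - 85\right)^{2} - 23834945} = \frac{2}{11^{2} - 23834945} = \frac{2}{121 - 23834945} = \frac{2}{-23834824} = 2 \left(- \frac{1}{23834824}\right) = - \frac{1}{11917412} \approx -8.3911 \cdot 10^{-8}$)
$\sqrt{z + W} = \sqrt{-17064 - \frac{1}{11917412}} = \sqrt{- \frac{203358718369}{11917412}} = \frac{i \sqrt{605877407648835257}}{5958706}$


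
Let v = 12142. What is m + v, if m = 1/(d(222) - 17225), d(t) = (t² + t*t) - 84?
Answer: 986646779/81259 ≈ 12142.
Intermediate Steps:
d(t) = -84 + 2*t² (d(t) = (t² + t²) - 84 = 2*t² - 84 = -84 + 2*t²)
m = 1/81259 (m = 1/((-84 + 2*222²) - 17225) = 1/((-84 + 2*49284) - 17225) = 1/((-84 + 98568) - 17225) = 1/(98484 - 17225) = 1/81259 ≈ 1.2306e-5)
m + v = 1/81259 + 12142 = 986646779/81259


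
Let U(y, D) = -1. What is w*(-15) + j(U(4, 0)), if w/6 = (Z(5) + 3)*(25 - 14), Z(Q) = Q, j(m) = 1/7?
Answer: -55439/7 ≈ -7919.9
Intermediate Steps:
j(m) = ⅐
w = 528 (w = 6*((5 + 3)*(25 - 14)) = 6*(8*11) = 6*88 = 528)
w*(-15) + j(U(4, 0)) = 528*(-15) + ⅐ = -7920 + ⅐ = -55439/7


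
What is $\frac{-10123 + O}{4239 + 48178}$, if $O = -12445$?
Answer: $- \frac{22568}{52417} \approx -0.43055$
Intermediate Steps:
$\frac{-10123 + O}{4239 + 48178} = \frac{-10123 - 12445}{4239 + 48178} = - \frac{22568}{52417}$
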